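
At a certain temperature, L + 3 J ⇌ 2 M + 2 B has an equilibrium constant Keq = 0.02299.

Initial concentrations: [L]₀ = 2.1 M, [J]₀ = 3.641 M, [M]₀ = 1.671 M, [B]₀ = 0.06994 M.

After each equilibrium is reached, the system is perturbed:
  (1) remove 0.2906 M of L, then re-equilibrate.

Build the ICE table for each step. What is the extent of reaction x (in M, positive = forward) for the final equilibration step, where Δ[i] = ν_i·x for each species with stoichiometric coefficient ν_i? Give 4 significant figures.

x = -0.01234 M

Q₀ = 1.3475e-04 vs Keq = 0.02299 ⇒ Q<K, forward
Step 1:
                   L          J          M          B
  init           2.1      3.641      1.671    0.06994
  Δ          -0.2191    -0.6573     0.4382     0.4382
  eq           1.881      2.984      2.109     0.5081
  solve Keq expr → x = 0.2191; check Q = 0.02299
Then remove 0.2906 M of L.
Step 2:
                   L          J          M          B
  init          1.59      2.984      2.109     0.5081
  Δ          0.01234    0.03702   -0.02468   -0.02468
  eq           1.603      3.021      2.085     0.4835
  solve Keq expr → x = -0.01234; check Q = 0.02299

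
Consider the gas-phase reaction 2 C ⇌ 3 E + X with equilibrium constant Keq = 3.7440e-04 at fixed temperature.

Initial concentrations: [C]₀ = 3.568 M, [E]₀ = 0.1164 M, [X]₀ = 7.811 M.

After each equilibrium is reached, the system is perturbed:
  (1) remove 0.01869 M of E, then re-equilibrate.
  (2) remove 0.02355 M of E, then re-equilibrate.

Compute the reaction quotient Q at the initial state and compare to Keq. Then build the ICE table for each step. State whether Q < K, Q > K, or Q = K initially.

Q₀ = 9.6764e-04 vs Keq = 3.7440e-04 ⇒ Q>K, reverse
Step 1:
                  C         E         X
  I           3.568    0.1164     7.811
  C         0.02081  -0.03121   -0.0104
  E           3.589   0.08519     7.801
  solve Keq expr → x = -0.0104; check Q = 3.7440e-04
Then remove 0.01869 M of E.
Step 2:
                  C         E         X
  I           3.589    0.0665     7.801
  C        -0.01232   0.01847  0.006158
  E           3.576   0.08497     7.807
  solve Keq expr → x = 0.006158; check Q = 3.7440e-04
Then remove 0.02355 M of E.
Step 3:
                  C         E         X
  I           3.576   0.06142     7.807
  C        -0.01552   0.02328  0.007759
  E           3.561   0.08469     7.815
  solve Keq expr → x = 0.007759; check Q = 3.7440e-04

Q₀ = 9.6764e-04; Q > K (proceeds reverse)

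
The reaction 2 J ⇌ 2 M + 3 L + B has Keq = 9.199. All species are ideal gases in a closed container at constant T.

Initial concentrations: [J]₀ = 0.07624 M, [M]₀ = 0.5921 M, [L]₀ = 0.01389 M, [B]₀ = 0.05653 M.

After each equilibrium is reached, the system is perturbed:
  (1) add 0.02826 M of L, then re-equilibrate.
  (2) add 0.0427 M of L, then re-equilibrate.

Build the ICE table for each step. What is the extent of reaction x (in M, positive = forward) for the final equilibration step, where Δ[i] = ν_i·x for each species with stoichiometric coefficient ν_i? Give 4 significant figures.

Q₀ = 9.1371e-06 vs Keq = 9.199 ⇒ Q<K, forward
Step 1:
                  J         M         L         B
  Initial   0.07624    0.5921   0.01389   0.05653
  Change   -0.07332   0.07332      0.11   0.03666
  Equil     0.00292    0.6654    0.1239   0.09319
  solve Keq expr → x = 0.03666; check Q = 9.199
Then add 0.02826 M of L.
Step 2:
                  J         M         L         B
  Initial   0.00292    0.6654    0.1521   0.09319
  Change  9.8063e-04 -9.8063e-04 -0.001471 -4.9031e-04
  Equil      0.0039    0.6644    0.1507    0.0927
  solve Keq expr → x = -4.9031e-04; check Q = 9.199
Then add 0.0427 M of L.
Step 3:
                  J         M         L         B
  Initial    0.0039    0.6644    0.1934    0.0927
  Change   0.001626 -0.001626 -0.002439 -8.1286e-04
  Equil    0.005526    0.6628    0.1909   0.09189
  solve Keq expr → x = -8.1286e-04; check Q = 9.199

x = -8.1286e-04 M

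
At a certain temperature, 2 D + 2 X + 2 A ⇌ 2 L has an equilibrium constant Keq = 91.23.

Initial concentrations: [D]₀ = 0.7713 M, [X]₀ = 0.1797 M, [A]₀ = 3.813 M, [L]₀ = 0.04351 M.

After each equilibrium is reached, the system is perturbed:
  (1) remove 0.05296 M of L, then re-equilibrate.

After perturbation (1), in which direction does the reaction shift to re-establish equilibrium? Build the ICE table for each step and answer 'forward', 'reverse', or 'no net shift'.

Direction: forward

Q₀ = 0.006778 vs Keq = 91.23 ⇒ Q<K, forward
Step 1:
                  D         X         A         L
  init       0.7713    0.1797     3.813   0.04351
  Δ         -0.1695   -0.1695   -0.1695    0.1695
  eq         0.6018   0.01017     3.643     0.213
  solve Keq expr → x = 0.08476; check Q = 91.23
Then remove 0.05296 M of L.
Step 2:
                  D         X         A         L
  init       0.6018   0.01017     3.643    0.1601
  Δ       -0.002379 -0.002379 -0.002379  0.002379
  eq         0.5994  0.007793     3.641    0.1625
  solve Keq expr → x = 0.00119; check Q = 91.23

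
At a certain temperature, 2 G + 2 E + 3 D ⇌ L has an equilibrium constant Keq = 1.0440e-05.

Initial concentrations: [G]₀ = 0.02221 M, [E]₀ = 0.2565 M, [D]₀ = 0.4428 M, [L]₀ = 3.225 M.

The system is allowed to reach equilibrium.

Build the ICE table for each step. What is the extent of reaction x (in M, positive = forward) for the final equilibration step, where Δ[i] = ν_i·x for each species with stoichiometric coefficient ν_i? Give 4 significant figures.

x = -2.098 M

Q₀ = 1.1446e+06 vs Keq = 1.0440e-05 ⇒ Q>K, reverse
Step 1:
                   G          E          D          L
  init       0.02221     0.2565     0.4428      3.225
  Δ            4.196      4.196      6.295     -2.098
  eq           4.219      4.453      6.737      1.127
  solve Keq expr → x = -2.098; check Q = 1.0440e-05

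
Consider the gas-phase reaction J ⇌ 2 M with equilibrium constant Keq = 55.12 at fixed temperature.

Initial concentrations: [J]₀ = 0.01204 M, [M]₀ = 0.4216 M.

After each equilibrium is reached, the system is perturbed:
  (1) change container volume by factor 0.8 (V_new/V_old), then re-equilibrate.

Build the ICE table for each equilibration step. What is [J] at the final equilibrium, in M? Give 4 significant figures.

Q₀ = 14.76 vs Keq = 55.12 ⇒ Q<K, forward
Step 1:
                  J         M
  I         0.01204    0.4216
  C       -0.008548    0.0171
  E        0.003492    0.4387
  solve Keq expr → x = 0.008548; check Q = 55.12
Then change container volume by factor 0.8 (V_new/V_old).
Step 2:
                  J         M
  I        0.004364    0.5484
  C        0.001049 -0.002099
  E        0.005414    0.5463
  solve Keq expr → x = -0.001049; check Q = 55.12

[J]_eq = 0.005414 M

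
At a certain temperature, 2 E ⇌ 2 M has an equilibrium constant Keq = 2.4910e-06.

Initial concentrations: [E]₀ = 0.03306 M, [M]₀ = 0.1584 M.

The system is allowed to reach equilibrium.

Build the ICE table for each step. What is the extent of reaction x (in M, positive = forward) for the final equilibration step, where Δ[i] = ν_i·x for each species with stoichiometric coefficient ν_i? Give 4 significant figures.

x = -0.07905 M

Q₀ = 22.96 vs Keq = 2.4910e-06 ⇒ Q>K, reverse
Step 1:
                    E           M
  I           0.03306      0.1584
  C            0.1581     -0.1581
  E            0.1912  3.0170e-04
  solve Keq expr → x = -0.07905; check Q = 2.4910e-06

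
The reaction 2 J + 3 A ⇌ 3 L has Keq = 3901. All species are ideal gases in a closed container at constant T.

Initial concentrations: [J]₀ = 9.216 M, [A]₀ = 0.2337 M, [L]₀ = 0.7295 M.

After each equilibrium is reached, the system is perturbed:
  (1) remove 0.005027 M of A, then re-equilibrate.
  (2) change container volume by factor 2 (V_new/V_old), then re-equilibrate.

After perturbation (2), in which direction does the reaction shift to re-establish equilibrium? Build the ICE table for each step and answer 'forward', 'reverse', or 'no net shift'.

Direction: reverse

Q₀ = 0.3581 vs Keq = 3901 ⇒ Q<K, forward
Step 1:
                    J           A           L
  Initial       9.216      0.2337      0.7295
  Change      -0.1466     -0.2198      0.2198
  Equil         9.069     0.01387      0.9493
  solve Keq expr → x = 0.07328; check Q = 3901
Then remove 0.005027 M of A.
Step 2:
                    J           A           L
  Initial       9.069     0.00884      0.9493
  Change     0.003301    0.004951   -0.004951
  Equil         9.073     0.01379      0.9444
  solve Keq expr → x = -0.00165; check Q = 3901
Then change container volume by factor 2 (V_new/V_old).
Step 3:
                    J           A           L
  Initial       4.536    0.006896      0.4722
  Change     0.002636    0.003955   -0.003955
  Equil         4.539     0.01085      0.4682
  solve Keq expr → x = -0.001318; check Q = 3901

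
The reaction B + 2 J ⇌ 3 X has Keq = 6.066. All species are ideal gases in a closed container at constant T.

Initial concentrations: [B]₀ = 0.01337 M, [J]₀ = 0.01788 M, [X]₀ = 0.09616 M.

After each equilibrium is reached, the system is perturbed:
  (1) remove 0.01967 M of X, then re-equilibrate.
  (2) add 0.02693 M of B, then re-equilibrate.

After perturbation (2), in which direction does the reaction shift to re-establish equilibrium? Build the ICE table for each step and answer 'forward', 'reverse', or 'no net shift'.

Q₀ = 208 vs Keq = 6.066 ⇒ Q>K, reverse
Step 1:
                  B         J         X
  init      0.01337   0.01788   0.09616
  Δ         0.01124   0.02249  -0.03373
  eq        0.02461   0.04037   0.06243
  solve Keq expr → x = -0.01124; check Q = 6.066
Then remove 0.01967 M of X.
Step 2:
                  B         J         X
  init      0.02461   0.04037   0.04276
  Δ       -0.003328 -0.006657  0.009985
  eq        0.02129   0.03371   0.05274
  solve Keq expr → x = 0.003328; check Q = 6.066
Then add 0.02693 M of B.
Step 3:
                  B         J         X
  init      0.04822   0.03371   0.05274
  Δ       -0.002643 -0.005286  0.007929
  eq        0.04557   0.02842   0.06067
  solve Keq expr → x = 0.002643; check Q = 6.066

Direction: forward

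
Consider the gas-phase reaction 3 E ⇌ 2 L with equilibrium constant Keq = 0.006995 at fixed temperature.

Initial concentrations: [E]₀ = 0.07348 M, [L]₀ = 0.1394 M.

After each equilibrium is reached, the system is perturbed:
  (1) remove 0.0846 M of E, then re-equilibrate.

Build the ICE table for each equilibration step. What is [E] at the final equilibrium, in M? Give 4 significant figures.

Q₀ = 48.98 vs Keq = 0.006995 ⇒ Q>K, reverse
Step 1:
                    E           L
  init        0.07348      0.1394
  Δ            0.1919      -0.128
  eq           0.2654     0.01144
  solve Keq expr → x = -0.06398; check Q = 0.006995
Then remove 0.0846 M of E.
Step 2:
                    E           L
  init         0.1808     0.01144
  Δ          0.006947   -0.004632
  eq           0.1878    0.006805
  solve Keq expr → x = -0.002316; check Q = 0.006995

[E]_eq = 0.1878 M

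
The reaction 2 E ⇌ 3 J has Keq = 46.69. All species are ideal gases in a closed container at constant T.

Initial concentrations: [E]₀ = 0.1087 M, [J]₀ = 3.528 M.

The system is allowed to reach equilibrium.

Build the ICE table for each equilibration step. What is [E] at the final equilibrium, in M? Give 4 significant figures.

[E]_eq = 0.6533 M

Q₀ = 3716 vs Keq = 46.69 ⇒ Q>K, reverse
Step 1:
                  E         J
  I          0.1087     3.528
  C          0.5446   -0.8169
  E          0.6533     2.711
  solve Keq expr → x = -0.2723; check Q = 46.69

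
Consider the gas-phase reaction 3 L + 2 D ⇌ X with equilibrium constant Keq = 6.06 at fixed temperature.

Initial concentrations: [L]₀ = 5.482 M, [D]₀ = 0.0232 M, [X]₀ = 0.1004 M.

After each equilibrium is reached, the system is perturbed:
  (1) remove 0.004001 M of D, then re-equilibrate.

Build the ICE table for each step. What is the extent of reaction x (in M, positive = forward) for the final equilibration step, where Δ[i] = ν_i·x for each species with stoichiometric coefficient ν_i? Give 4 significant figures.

x = -0.001945 M

Q₀ = 1.132 vs Keq = 6.06 ⇒ Q<K, forward
Step 1:
                  L         D         X
  Initial     5.482    0.0232    0.1004
  Change    -0.0192   -0.0128  0.006401
  Equil       5.463    0.0104    0.1068
  solve Keq expr → x = 0.006401; check Q = 6.06
Then remove 0.004001 M of D.
Step 2:
                  L         D         X
  Initial     5.463  0.006397    0.1068
  Change   0.005834  0.003889 -0.001945
  Equil       5.469   0.01029    0.1049
  solve Keq expr → x = -0.001945; check Q = 6.06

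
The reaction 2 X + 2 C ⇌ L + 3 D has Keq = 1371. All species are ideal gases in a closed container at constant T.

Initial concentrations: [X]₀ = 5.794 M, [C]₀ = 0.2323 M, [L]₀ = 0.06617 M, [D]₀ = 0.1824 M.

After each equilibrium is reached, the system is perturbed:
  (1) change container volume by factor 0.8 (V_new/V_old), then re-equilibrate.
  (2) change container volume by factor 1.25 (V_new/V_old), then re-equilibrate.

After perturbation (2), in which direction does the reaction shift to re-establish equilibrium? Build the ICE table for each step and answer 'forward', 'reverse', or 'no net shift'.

Direction: no net shift

Q₀ = 2.2166e-04 vs Keq = 1371 ⇒ Q<K, forward
Step 1:
                    X           C           L           D
  init          5.794      0.2323     0.06617      0.1824
  Δ           -0.2315     -0.2315      0.1158      0.3473
  eq            5.562  7.9825e-04      0.1819      0.5297
  solve Keq expr → x = 0.1158; check Q = 1371
Then change container volume by factor 0.8 (V_new/V_old).
Step 2:
                    X           C           L           D
  init          6.953  9.9781e-04      0.2274      0.6621
  Δ                 0           0           0           0
  eq            6.953  9.9781e-04      0.2274      0.6621
  solve Keq expr → x = 0; check Q = 1371
Then change container volume by factor 1.25 (V_new/V_old).
Step 3:
                    X           C           L           D
  init          5.562  7.9825e-04      0.1819      0.5297
  Δ                 0           0           0           0
  eq            5.562  7.9825e-04      0.1819      0.5297
  solve Keq expr → x = 0; check Q = 1371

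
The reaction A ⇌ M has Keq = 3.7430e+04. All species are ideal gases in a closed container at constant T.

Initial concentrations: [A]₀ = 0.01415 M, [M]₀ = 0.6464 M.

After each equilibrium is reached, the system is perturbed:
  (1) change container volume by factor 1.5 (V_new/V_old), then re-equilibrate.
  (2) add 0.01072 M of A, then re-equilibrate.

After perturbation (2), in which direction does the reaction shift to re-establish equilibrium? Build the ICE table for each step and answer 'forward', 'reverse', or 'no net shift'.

Q₀ = 45.68 vs Keq = 3.7430e+04 ⇒ Q<K, forward
Step 1:
                    A           M
  I           0.01415      0.6464
  C          -0.01413     0.01413
  E        1.7647e-05      0.6605
  solve Keq expr → x = 0.01413; check Q = 3.7430e+04
Then change container volume by factor 1.5 (V_new/V_old).
Step 2:
                    A           M
  I        1.1765e-05      0.4404
  C                 0           0
  E        1.1765e-05      0.4404
  solve Keq expr → x = 0; check Q = 3.7430e+04
Then add 0.01072 M of A.
Step 3:
                    A           M
  I           0.01073      0.4404
  C          -0.01072     0.01072
  E        1.2051e-05      0.4511
  solve Keq expr → x = 0.01072; check Q = 3.7430e+04

Direction: forward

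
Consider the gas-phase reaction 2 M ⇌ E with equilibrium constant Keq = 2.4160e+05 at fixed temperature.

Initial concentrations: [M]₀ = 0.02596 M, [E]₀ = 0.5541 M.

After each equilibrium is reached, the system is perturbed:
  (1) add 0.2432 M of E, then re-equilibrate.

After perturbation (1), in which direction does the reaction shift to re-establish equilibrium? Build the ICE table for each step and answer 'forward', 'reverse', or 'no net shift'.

Q₀ = 822.2 vs Keq = 2.4160e+05 ⇒ Q<K, forward
Step 1:
                    M           E
  I           0.02596      0.5541
  C          -0.02443     0.01221
  E          0.001531      0.5663
  solve Keq expr → x = 0.01221; check Q = 2.4160e+05
Then add 0.2432 M of E.
Step 2:
                    M           E
  I          0.001531      0.8095
  C        2.9929e-04 -1.4964e-04
  E           0.00183      0.8094
  solve Keq expr → x = -1.4964e-04; check Q = 2.4160e+05

Direction: reverse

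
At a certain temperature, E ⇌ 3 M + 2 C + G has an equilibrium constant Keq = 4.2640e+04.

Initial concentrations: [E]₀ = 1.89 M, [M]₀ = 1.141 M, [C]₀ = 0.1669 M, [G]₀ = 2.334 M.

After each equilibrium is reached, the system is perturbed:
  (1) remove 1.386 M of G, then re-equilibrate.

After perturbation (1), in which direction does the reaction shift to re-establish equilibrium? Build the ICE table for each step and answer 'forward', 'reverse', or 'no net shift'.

Direction: forward

Q₀ = 0.0511 vs Keq = 4.2640e+04 ⇒ Q<K, forward
Step 1:
                   E          M          C          G
  I             1.89      1.141     0.1669      2.334
  C           -1.642      4.926      3.284      1.642
  E            0.248      6.067      3.451      3.976
  solve Keq expr → x = 1.642; check Q = 4.2640e+04
Then remove 1.386 M of G.
Step 2:
                   E          M          C          G
  I            0.248      6.067      3.451       2.59
  C         -0.05667       0.17     0.1133    0.05667
  E           0.1913      6.237      3.564      2.647
  solve Keq expr → x = 0.05667; check Q = 4.2640e+04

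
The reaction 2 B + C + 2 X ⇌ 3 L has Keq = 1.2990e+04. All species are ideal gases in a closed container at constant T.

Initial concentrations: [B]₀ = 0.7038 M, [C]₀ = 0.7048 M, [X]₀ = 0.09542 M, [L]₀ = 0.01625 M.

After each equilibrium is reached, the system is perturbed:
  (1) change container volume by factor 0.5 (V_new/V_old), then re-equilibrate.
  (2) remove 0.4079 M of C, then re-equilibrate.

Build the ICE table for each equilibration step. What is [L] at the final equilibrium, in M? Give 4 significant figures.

Q₀ = 0.00135 vs Keq = 1.2990e+04 ⇒ Q<K, forward
Step 1:
                  B         C         X         L
  Initial    0.7038    0.7048   0.09542   0.01625
  Change   -0.09431  -0.04715  -0.09431    0.1415
  Equil      0.6095    0.6576  0.001112    0.1577
  solve Keq expr → x = 0.04715; check Q = 1.2990e+04
Then change container volume by factor 0.5 (V_new/V_old).
Step 2:
                  B         C         X         L
  Initial     1.219     1.315  0.002224    0.3154
  Change  -0.001102 -5.5090e-04 -0.001102  0.001653
  Equil       1.218     1.315  0.001122    0.3171
  solve Keq expr → x = 5.5090e-04; check Q = 1.2990e+04
Then remove 0.4079 M of C.
Step 3:
                  B         C         X         L
  Initial     1.218    0.9068  0.001122    0.3171
  Change  2.2643e-04 1.1322e-04 2.2643e-04 -3.3965e-04
  Equil       1.218     0.907  0.001348    0.3167
  solve Keq expr → x = -1.1322e-04; check Q = 1.2990e+04

[L]_eq = 0.3167 M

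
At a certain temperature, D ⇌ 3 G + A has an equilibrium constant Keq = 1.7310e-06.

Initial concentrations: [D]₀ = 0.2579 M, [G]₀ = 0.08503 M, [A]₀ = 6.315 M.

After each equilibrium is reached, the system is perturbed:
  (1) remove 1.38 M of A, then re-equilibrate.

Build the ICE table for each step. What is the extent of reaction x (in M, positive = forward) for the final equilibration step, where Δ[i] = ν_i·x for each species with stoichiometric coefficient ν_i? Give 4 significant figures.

x = 1.2260e-04 M

Q₀ = 0.01505 vs Keq = 1.7310e-06 ⇒ Q>K, reverse
Step 1:
                    D           G           A
  I            0.2579     0.08503       6.315
  C           0.02692    -0.08075    -0.02692
  E            0.2848     0.00428       6.288
  solve Keq expr → x = -0.02692; check Q = 1.7310e-06
Then remove 1.38 M of A.
Step 2:
                    D           G           A
  I            0.2848     0.00428       4.908
  C       -1.2260e-04  3.6779e-04  1.2260e-04
  E            0.2847    0.004648       4.908
  solve Keq expr → x = 1.2260e-04; check Q = 1.7310e-06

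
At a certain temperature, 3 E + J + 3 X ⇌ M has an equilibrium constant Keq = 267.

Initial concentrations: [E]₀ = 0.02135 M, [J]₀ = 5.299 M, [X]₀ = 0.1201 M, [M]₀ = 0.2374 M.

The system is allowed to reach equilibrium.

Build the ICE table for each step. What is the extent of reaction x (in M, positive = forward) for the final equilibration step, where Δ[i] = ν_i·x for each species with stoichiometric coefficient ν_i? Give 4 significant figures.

x = -0.05313 M

Q₀ = 2.6574e+06 vs Keq = 267 ⇒ Q>K, reverse
Step 1:
                  E         J         X         M
  Initial   0.02135     5.299    0.1201    0.2374
  Change     0.1594   0.05313    0.1594  -0.05313
  Equil      0.1808     5.352    0.2795    0.1843
  solve Keq expr → x = -0.05313; check Q = 267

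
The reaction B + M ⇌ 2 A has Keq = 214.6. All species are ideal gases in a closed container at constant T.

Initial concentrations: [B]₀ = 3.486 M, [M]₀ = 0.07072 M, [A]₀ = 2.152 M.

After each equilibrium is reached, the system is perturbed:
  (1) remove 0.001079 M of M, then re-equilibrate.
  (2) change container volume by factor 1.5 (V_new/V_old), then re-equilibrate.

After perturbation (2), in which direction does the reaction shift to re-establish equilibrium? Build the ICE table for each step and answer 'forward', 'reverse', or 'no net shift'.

Q₀ = 18.79 vs Keq = 214.6 ⇒ Q<K, forward
Step 1:
                  B         M         A
  Initial     3.486   0.07072     2.152
  Change   -0.06365  -0.06365    0.1273
  Equil       3.422  0.007074     2.279
  solve Keq expr → x = 0.06365; check Q = 214.6
Then remove 0.001079 M of M.
Step 2:
                  B         M         A
  Initial     3.422  0.005995     2.279
  Change   0.001064  0.001064 -0.002127
  Equil       3.423  0.007058     2.277
  solve Keq expr → x = -0.001064; check Q = 214.6
Then change container volume by factor 1.5 (V_new/V_old).
Step 3:
                  B         M         A
  Initial     2.282  0.004706     1.518
  Change          0         0         0
  Equil       2.282  0.004706     1.518
  solve Keq expr → x = 0; check Q = 214.6

Direction: no net shift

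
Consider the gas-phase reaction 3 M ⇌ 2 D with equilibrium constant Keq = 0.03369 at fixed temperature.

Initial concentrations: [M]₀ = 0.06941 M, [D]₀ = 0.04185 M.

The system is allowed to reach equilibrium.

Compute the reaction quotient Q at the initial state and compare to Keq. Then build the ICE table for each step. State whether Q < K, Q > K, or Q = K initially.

Q₀ = 5.238; Q > K (proceeds reverse)

Q₀ = 5.238 vs Keq = 0.03369 ⇒ Q>K, reverse
Step 1:
                  M         D
  Initial   0.06941   0.04185
  Change    0.05124  -0.03416
  Equil      0.1206  0.007692
  solve Keq expr → x = -0.01708; check Q = 0.03369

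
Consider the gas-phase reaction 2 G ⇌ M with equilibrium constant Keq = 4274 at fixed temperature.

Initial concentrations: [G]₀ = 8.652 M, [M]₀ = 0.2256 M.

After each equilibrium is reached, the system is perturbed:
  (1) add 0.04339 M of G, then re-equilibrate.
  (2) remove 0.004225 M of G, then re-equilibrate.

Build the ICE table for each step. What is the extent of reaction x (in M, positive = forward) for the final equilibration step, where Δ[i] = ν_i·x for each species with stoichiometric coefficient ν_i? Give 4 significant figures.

x = -0.002109 M

Q₀ = 0.003014 vs Keq = 4274 ⇒ Q<K, forward
Step 1:
                   G          M
  I            8.652     0.2256
  C           -8.619       4.31
  E          0.03258      4.535
  solve Keq expr → x = 4.31; check Q = 4274
Then add 0.04339 M of G.
Step 2:
                   G          M
  I          0.07597      4.535
  C         -0.04331    0.02166
  E          0.03265      4.557
  solve Keq expr → x = 0.02166; check Q = 4274
Then remove 0.004225 M of G.
Step 3:
                   G          M
  I          0.02843      4.557
  C         0.004217  -0.002109
  E          0.03265      4.555
  solve Keq expr → x = -0.002109; check Q = 4274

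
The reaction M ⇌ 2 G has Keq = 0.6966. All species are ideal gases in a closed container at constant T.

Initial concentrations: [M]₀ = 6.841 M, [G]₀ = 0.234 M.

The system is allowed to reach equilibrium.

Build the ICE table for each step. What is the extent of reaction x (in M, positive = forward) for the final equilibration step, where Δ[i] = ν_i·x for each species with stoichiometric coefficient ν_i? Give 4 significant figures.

x = 0.9002 M

Q₀ = 0.008004 vs Keq = 0.6966 ⇒ Q<K, forward
Step 1:
                    M           G
  I             6.841       0.234
  C           -0.9002         1.8
  E             5.941       2.034
  solve Keq expr → x = 0.9002; check Q = 0.6966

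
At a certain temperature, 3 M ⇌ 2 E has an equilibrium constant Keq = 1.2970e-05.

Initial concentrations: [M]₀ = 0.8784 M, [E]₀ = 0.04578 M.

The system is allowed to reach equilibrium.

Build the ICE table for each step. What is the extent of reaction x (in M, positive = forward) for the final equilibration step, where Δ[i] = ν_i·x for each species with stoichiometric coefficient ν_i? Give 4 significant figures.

Q₀ = 0.003092 vs Keq = 1.2970e-05 ⇒ Q>K, reverse
Step 1:
                   M          E
  init        0.8784    0.04578
  Δ          0.06373   -0.04249
  eq          0.9421   0.003293
  solve Keq expr → x = -0.02124; check Q = 1.2970e-05

x = -0.02124 M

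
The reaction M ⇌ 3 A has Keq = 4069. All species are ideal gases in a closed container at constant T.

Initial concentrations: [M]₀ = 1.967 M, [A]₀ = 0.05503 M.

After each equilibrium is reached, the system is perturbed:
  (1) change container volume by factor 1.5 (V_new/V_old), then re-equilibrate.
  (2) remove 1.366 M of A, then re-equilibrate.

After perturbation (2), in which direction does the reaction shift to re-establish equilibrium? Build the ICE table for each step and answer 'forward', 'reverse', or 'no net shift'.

Direction: forward

Q₀ = 8.4722e-05 vs Keq = 4069 ⇒ Q<K, forward
Step 1:
                   M          A
  init         1.967    0.05503
  Δ           -1.919      5.756
  eq         0.04823      5.811
  solve Keq expr → x = 1.919; check Q = 4069
Then change container volume by factor 1.5 (V_new/V_old).
Step 2:
                   M          A
  init       0.03215      3.874
  Δ         -0.01728    0.05185
  eq         0.01487      3.926
  solve Keq expr → x = 0.01728; check Q = 4069
Then remove 1.366 M of A.
Step 3:
                   M          A
  init       0.01487       2.56
  Δ         -0.01059    0.03178
  eq        0.004279      2.592
  solve Keq expr → x = 0.01059; check Q = 4069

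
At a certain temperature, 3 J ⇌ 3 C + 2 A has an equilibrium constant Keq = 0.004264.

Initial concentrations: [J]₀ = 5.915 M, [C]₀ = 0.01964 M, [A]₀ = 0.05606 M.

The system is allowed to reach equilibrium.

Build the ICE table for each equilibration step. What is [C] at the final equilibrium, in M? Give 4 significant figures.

[C]_eq = 1.003 M

Q₀ = 1.1504e-10 vs Keq = 0.004264 ⇒ Q<K, forward
Step 1:
                    J           C           A
  Initial       5.915     0.01964     0.05606
  Change      -0.9835      0.9835      0.6557
  Equil         4.931       1.003      0.7117
  solve Keq expr → x = 0.3278; check Q = 0.004264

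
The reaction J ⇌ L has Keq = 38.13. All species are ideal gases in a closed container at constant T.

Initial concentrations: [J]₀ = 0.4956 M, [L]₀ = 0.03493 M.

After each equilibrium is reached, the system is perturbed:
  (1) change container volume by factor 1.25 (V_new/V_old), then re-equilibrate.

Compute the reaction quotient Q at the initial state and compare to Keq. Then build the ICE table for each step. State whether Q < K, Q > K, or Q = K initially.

Q₀ = 0.07048; Q < K (proceeds forward)

Q₀ = 0.07048 vs Keq = 38.13 ⇒ Q<K, forward
Step 1:
                   J          L
  I           0.4956    0.03493
  C           -0.482      0.482
  E          0.01356      0.517
  solve Keq expr → x = 0.482; check Q = 38.13
Then change container volume by factor 1.25 (V_new/V_old).
Step 2:
                   J          L
  I          0.01085     0.4136
  C                0          0
  E          0.01085     0.4136
  solve Keq expr → x = 0; check Q = 38.13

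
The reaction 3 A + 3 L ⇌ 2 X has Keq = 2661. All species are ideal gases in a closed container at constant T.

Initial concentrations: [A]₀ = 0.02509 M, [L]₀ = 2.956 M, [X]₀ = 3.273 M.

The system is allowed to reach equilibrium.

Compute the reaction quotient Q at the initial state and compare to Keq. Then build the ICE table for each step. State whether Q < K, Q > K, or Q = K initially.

Q₀ = 2.6259e+04; Q > K (proceeds reverse)

Q₀ = 2.6259e+04 vs Keq = 2661 ⇒ Q>K, reverse
Step 1:
                  A         L         X
  init      0.02509     2.956     3.273
  Δ         0.02802   0.02802  -0.01868
  eq        0.05311     2.984     3.254
  solve Keq expr → x = -0.009339; check Q = 2661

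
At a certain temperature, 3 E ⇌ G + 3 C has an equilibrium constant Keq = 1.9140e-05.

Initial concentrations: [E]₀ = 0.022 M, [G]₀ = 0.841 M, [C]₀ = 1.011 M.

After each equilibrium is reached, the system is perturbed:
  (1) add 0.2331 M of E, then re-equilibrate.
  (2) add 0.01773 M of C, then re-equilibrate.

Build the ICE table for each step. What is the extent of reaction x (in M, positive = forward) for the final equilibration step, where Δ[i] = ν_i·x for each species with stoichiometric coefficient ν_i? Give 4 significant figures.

Q₀ = 8.1617e+04 vs Keq = 1.9140e-05 ⇒ Q>K, reverse
Step 1:
                   E          G          C
  init         0.022      0.841      1.011
  Δ           0.9776    -0.3259    -0.9776
  eq          0.9996     0.5151    0.03336
  solve Keq expr → x = -0.3259; check Q = 1.9140e-05
Then add 0.2331 M of E.
Step 2:
                   E          G          C
  init         1.233     0.5151    0.03336
  Δ        -0.007464   0.002488   0.007464
  eq           1.225     0.5176    0.04082
  solve Keq expr → x = 0.002488; check Q = 1.9140e-05
Then add 0.01773 M of C.
Step 3:
                   E          G          C
  init         1.225     0.5176    0.05855
  Δ          0.01701   -0.00567   -0.01701
  eq           1.242     0.5119    0.04154
  solve Keq expr → x = -0.00567; check Q = 1.9140e-05

x = -0.00567 M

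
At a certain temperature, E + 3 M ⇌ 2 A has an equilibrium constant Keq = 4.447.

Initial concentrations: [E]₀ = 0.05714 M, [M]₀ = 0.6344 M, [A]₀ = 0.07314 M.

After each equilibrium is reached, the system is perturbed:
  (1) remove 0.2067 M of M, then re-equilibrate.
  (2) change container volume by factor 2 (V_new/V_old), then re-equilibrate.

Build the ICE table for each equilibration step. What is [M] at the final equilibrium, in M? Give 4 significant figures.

[M]_eq = 0.215 M

Q₀ = 0.3667 vs Keq = 4.447 ⇒ Q<K, forward
Step 1:
                    E           M           A
  I           0.05714      0.6344     0.07314
  C          -0.03112    -0.09336     0.06224
  E           0.02602       0.541      0.1354
  solve Keq expr → x = 0.03112; check Q = 4.447
Then remove 0.2067 M of M.
Step 2:
                    E           M           A
  I           0.02602      0.3343      0.1354
  C           0.01627      0.0488    -0.03253
  E           0.04229      0.3831      0.1028
  solve Keq expr → x = -0.01627; check Q = 4.447
Then change container volume by factor 2 (V_new/V_old).
Step 3:
                    E           M           A
  I           0.02114      0.1916     0.05142
  C          0.007819     0.02346    -0.01564
  E           0.02896       0.215     0.03578
  solve Keq expr → x = -0.007819; check Q = 4.447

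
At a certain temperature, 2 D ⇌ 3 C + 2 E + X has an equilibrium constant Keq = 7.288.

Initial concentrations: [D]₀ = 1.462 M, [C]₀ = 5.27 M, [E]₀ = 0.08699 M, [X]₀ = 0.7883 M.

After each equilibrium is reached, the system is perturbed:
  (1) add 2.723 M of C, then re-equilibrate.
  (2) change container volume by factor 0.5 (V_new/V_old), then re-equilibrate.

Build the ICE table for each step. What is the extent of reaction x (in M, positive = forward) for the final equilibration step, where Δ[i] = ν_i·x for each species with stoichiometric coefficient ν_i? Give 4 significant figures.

x = -0.124 M

Q₀ = 0.4085 vs Keq = 7.288 ⇒ Q<K, forward
Step 1:
                   D          C          E          X
  Initial      1.462       5.27    0.08699     0.7883
  Change     -0.1915     0.2872     0.1915    0.09574
  Equil        1.271      5.557     0.2785      0.884
  solve Keq expr → x = 0.09574; check Q = 7.288
Then add 2.723 M of C.
Step 2:
                   D          C          E          X
  Initial      1.271       8.28     0.2785      0.884
  Change       0.103    -0.1545     -0.103   -0.05151
  Equil        1.374      8.126     0.1755     0.8325
  solve Keq expr → x = -0.05151; check Q = 7.288
Then change container volume by factor 0.5 (V_new/V_old).
Step 3:
                   D          C          E          X
  Initial      2.747      16.25     0.3509      1.665
  Change       0.248     -0.372     -0.248     -0.124
  Equil        2.995      15.88     0.1029      1.541
  solve Keq expr → x = -0.124; check Q = 7.288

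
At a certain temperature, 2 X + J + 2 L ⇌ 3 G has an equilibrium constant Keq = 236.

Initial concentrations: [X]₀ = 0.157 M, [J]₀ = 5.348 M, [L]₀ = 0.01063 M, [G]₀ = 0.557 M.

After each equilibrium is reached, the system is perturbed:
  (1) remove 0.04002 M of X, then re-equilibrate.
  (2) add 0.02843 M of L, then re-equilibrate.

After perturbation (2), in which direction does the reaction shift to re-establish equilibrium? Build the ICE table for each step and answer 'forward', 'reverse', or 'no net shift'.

Direction: forward

Q₀ = 1.1601e+04 vs Keq = 236 ⇒ Q>K, reverse
Step 1:
                   X          J          L          G
  I            0.157      5.348    0.01063      0.557
  C          0.03955    0.01978    0.03955   -0.05933
  E           0.1966      5.368    0.05018     0.4977
  solve Keq expr → x = -0.01978; check Q = 236
Then remove 0.04002 M of X.
Step 2:
                   X          J          L          G
  I           0.1565      5.368    0.05018     0.4977
  C         0.007747   0.003874   0.007747   -0.01162
  E           0.1643      5.372    0.05793      0.486
  solve Keq expr → x = -0.003874; check Q = 236
Then add 0.02843 M of L.
Step 3:
                   X          J          L          G
  I           0.1643      5.372    0.08636      0.486
  C         -0.01674   -0.00837   -0.01674    0.02511
  E           0.1475      5.363    0.06962     0.5112
  solve Keq expr → x = 0.00837; check Q = 236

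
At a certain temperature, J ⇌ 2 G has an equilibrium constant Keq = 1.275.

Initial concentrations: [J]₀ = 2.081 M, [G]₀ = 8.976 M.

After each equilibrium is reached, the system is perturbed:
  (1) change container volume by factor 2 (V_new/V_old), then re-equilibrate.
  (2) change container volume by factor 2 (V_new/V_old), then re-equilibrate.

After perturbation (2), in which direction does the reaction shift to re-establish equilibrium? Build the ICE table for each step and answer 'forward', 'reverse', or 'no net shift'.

Q₀ = 38.72 vs Keq = 1.275 ⇒ Q>K, reverse
Step 1:
                   J          G
  Initial      2.081      8.976
  Change       3.192     -6.383
  Equil        5.273      2.593
  solve Keq expr → x = -3.192; check Q = 1.275
Then change container volume by factor 2 (V_new/V_old).
Step 2:
                   J          G
  Initial      2.636      1.296
  Change      -0.228     0.4559
  Equil        2.408      1.752
  solve Keq expr → x = 0.228; check Q = 1.275
Then change container volume by factor 2 (V_new/V_old).
Step 3:
                   J          G
  Initial      1.204     0.8762
  Change     -0.1434     0.2868
  Equil        1.061      1.163
  solve Keq expr → x = 0.1434; check Q = 1.275

Direction: forward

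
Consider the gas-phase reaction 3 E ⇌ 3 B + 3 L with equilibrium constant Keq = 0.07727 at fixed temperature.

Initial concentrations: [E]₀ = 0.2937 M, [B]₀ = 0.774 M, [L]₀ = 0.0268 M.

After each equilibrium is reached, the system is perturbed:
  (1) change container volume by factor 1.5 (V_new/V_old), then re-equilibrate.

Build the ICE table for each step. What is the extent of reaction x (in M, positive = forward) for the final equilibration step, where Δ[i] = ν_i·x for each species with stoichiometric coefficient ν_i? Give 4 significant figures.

x = 0.006218 M

Q₀ = 3.5230e-04 vs Keq = 0.07727 ⇒ Q<K, forward
Step 1:
                   E          B          L
  Initial     0.2937      0.774     0.0268
  Change    -0.07987    0.07987    0.07987
  Equil       0.2138     0.8539     0.1067
  solve Keq expr → x = 0.02662; check Q = 0.07727
Then change container volume by factor 1.5 (V_new/V_old).
Step 2:
                   E          B          L
  Initial     0.1426     0.5692    0.07111
  Change    -0.01866    0.01866    0.01866
  Equil       0.1239     0.5879    0.08977
  solve Keq expr → x = 0.006218; check Q = 0.07727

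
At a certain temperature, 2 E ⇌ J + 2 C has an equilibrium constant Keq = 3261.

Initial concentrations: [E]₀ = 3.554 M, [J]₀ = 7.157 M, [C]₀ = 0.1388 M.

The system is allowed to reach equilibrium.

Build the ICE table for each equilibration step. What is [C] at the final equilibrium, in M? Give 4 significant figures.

Q₀ = 0.01092 vs Keq = 3261 ⇒ Q<K, forward
Step 1:
                    E           J           C
  I             3.554       7.157      0.1388
  C            -3.371       1.686       3.371
  E            0.1828       8.843        3.51
  solve Keq expr → x = 1.686; check Q = 3261

[C]_eq = 3.51 M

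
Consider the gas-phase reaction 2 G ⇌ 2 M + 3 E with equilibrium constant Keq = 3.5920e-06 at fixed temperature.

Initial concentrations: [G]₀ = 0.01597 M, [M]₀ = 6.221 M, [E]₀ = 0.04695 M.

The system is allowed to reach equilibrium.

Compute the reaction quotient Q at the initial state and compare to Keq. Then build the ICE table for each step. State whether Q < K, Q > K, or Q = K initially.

Q₀ = 15.7 vs Keq = 3.5920e-06 ⇒ Q>K, reverse
Step 1:
                  G         M         E
  init      0.01597     6.221   0.04695
  Δ         0.03091  -0.03091  -0.04636
  eq        0.04688      6.19 5.9059e-04
  solve Keq expr → x = -0.01545; check Q = 3.5920e-06

Q₀ = 15.7; Q > K (proceeds reverse)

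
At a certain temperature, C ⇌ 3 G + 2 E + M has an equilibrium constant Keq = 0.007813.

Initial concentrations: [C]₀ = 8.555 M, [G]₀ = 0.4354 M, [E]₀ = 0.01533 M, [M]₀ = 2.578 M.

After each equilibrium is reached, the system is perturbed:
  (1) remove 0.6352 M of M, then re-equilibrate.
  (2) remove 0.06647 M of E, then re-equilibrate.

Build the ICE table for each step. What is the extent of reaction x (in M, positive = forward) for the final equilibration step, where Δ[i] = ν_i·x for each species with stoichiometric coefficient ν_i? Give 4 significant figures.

Q₀ = 5.8454e-06 vs Keq = 0.007813 ⇒ Q<K, forward
Step 1:
                    C           G           E           M
  init          8.555      0.4354     0.01533       2.578
  Δ           -0.1096      0.3288      0.2192      0.1096
  eq            8.445      0.7642      0.2345       2.688
  solve Keq expr → x = 0.1096; check Q = 0.007813
Then remove 0.6352 M of M.
Step 2:
                    C           G           E           M
  init          8.445      0.7642      0.2345       2.052
  Δ         -0.009437     0.02831     0.01887    0.009437
  eq            8.436      0.7925      0.2534       2.062
  solve Keq expr → x = 0.009437; check Q = 0.007813
Then remove 0.06647 M of E.
Step 3:
                    C           G           E           M
  init          8.436      0.7925      0.1869       2.062
  Δ          -0.01964     0.05893     0.03928     0.01964
  eq            8.416      0.8515      0.2262       2.081
  solve Keq expr → x = 0.01964; check Q = 0.007813

x = 0.01964 M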